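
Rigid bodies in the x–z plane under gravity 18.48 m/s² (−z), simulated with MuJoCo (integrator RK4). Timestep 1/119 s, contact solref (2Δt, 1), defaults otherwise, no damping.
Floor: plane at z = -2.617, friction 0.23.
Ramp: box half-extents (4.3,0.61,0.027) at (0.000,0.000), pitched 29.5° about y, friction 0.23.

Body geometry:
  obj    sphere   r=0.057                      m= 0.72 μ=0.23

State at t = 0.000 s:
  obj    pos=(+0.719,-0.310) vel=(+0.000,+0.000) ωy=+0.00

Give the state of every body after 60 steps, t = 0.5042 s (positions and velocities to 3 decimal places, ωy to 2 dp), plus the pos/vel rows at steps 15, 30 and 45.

State at t = 0.5042 s:
  obj    pos=(+1.438,-0.717) vel=(+2.853,-1.614) ωy=+57.45

Key-timestep trajectory:
   step    t(s)  obj.x    obj.z    obj.vx   obj.vz 
     15  0.1261   +0.764  -0.336  +0.714  -0.403
     30  0.2521   +0.899  -0.412  +1.427  -0.807
     45  0.3782   +1.124  -0.539  +2.140  -1.211


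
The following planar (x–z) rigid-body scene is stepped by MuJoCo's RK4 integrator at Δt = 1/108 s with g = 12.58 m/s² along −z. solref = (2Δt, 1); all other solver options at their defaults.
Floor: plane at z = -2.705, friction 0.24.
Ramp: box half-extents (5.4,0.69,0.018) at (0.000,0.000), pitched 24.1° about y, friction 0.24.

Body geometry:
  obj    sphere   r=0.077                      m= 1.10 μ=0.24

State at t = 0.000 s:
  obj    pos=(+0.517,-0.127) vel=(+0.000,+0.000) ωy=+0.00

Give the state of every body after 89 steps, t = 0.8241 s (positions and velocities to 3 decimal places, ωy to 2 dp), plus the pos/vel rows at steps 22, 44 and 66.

State at t = 0.8241 s:
  obj    pos=(+1.654,-0.636) vel=(+2.760,-1.235) ωy=+39.25

Key-timestep trajectory:
   step    t(s)  obj.x    obj.z    obj.vx   obj.vz 
     22  0.2037   +0.587  -0.158  +0.683  -0.305
     44  0.4074   +0.795  -0.252  +1.365  -0.611
     66  0.6111   +1.143  -0.407  +2.047  -0.916


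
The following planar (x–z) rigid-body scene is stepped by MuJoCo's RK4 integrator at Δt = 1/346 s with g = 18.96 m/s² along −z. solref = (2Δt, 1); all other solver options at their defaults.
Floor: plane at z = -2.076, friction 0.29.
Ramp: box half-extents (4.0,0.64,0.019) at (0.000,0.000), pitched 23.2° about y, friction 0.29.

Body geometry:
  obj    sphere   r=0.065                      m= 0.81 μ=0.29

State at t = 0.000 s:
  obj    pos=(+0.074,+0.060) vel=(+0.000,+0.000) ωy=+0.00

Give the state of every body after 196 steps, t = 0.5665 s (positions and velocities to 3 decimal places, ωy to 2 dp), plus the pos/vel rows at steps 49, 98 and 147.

State at t = 0.5665 s:
  obj    pos=(+0.861,-0.278) vel=(+2.778,-1.191) ωy=+46.49

Key-timestep trajectory:
   step    t(s)  obj.x    obj.z    obj.vx   obj.vz 
     49  0.1416   +0.123  +0.039  +0.695  -0.298
     98  0.2832   +0.271  -0.025  +1.389  -0.595
    147  0.4249   +0.517  -0.130  +2.083  -0.893


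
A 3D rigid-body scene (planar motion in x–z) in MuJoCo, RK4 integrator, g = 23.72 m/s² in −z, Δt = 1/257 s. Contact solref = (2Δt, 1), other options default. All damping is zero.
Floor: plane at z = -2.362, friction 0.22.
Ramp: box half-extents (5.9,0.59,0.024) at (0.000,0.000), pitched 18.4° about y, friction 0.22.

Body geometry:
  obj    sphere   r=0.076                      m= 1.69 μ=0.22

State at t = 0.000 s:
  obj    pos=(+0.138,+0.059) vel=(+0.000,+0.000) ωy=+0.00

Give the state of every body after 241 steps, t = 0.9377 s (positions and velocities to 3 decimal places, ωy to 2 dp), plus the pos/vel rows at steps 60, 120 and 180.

State at t = 0.9377 s:
  obj    pos=(+2.369,-0.683) vel=(+4.759,-1.583) ωy=+65.98

Key-timestep trajectory:
   step    t(s)  obj.x    obj.z    obj.vx   obj.vz 
     60  0.2335   +0.276  +0.013  +1.185  -0.394
    120  0.4669   +0.691  -0.125  +2.370  -0.788
    180  0.7004   +1.383  -0.355  +3.554  -1.182


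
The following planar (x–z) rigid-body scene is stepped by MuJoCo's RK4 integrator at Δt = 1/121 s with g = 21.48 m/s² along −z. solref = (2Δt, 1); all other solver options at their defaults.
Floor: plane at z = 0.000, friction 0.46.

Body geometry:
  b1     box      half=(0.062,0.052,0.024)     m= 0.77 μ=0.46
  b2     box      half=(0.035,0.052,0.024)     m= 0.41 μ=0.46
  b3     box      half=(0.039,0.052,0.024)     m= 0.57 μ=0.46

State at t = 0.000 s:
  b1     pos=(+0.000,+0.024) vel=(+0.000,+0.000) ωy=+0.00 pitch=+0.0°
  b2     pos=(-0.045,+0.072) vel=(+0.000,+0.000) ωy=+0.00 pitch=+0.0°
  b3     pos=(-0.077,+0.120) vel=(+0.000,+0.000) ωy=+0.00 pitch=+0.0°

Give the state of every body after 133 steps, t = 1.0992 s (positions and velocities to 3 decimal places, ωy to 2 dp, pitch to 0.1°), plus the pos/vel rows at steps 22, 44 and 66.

State at t = 1.0992 s:
  b1     pos=(+0.000,+0.024) vel=(+0.000,+0.000) ωy=+0.00 pitch=+0.0°
  b2     pos=(-0.098,+0.035) vel=(+0.000,+0.000) ωy=+0.00 pitch=-90.0°
  b3     pos=(-0.162,+0.039) vel=(+0.000,+0.000) ωy=+0.00 pitch=-90.0°

Key-timestep trajectory:
   step    t(s)  b1.x    b1.z    b1.vx   b1.vz   b2.x    b2.z    b2.vx   b2.vz   b3.x    b3.z    b3.vx   b3.vz 
     22  0.1818   +0.000  +0.024  +0.002  +0.000   -0.055  +0.077  -0.202  +0.052   -0.104  +0.108  -0.434  -0.266
     44  0.3636   +0.000  +0.024  +0.000  +0.000   -0.099  +0.034  +0.008  +0.041   -0.179  +0.045  -0.067  +0.016
     66  0.5455   +0.000  +0.024  +0.000  +0.000   -0.098  +0.035  +0.000  +0.000   -0.158  +0.040  -0.071  +0.002


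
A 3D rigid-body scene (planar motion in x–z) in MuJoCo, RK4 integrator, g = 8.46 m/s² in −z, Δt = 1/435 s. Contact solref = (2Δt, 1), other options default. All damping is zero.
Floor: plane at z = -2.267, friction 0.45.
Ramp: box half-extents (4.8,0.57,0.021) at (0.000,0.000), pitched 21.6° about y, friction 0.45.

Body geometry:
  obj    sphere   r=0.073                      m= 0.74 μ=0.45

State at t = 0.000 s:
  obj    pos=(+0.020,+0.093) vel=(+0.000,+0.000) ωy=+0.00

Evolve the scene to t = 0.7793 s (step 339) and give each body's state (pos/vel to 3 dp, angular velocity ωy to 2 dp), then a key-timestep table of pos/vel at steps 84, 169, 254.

State at t = 0.7793 s:
  obj    pos=(+0.648,-0.156) vel=(+1.612,-0.638) ωy=+23.75

Key-timestep trajectory:
   step    t(s)  obj.x    obj.z    obj.vx   obj.vz 
     84  0.1931   +0.059  +0.078  +0.399  -0.158
    169  0.3885   +0.176  +0.031  +0.804  -0.318
    254  0.5839   +0.373  -0.046  +1.208  -0.478


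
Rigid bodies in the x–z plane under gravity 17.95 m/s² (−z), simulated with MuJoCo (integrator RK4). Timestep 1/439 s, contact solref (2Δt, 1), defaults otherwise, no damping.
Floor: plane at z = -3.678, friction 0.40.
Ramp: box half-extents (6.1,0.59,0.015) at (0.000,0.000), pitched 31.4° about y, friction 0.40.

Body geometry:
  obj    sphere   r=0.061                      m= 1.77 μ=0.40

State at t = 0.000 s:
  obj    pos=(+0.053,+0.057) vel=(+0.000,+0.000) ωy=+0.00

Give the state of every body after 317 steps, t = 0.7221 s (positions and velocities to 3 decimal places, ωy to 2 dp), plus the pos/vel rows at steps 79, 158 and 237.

State at t = 0.7221 s:
  obj    pos=(+1.540,-0.851) vel=(+4.117,-2.513) ωy=+79.07

Key-timestep trajectory:
   step    t(s)  obj.x    obj.z    obj.vx   obj.vz 
     79  0.1800   +0.145  +0.000  +1.026  -0.626
    158  0.3599   +0.422  -0.169  +2.052  -1.253
    237  0.5399   +0.884  -0.450  +3.078  -1.879


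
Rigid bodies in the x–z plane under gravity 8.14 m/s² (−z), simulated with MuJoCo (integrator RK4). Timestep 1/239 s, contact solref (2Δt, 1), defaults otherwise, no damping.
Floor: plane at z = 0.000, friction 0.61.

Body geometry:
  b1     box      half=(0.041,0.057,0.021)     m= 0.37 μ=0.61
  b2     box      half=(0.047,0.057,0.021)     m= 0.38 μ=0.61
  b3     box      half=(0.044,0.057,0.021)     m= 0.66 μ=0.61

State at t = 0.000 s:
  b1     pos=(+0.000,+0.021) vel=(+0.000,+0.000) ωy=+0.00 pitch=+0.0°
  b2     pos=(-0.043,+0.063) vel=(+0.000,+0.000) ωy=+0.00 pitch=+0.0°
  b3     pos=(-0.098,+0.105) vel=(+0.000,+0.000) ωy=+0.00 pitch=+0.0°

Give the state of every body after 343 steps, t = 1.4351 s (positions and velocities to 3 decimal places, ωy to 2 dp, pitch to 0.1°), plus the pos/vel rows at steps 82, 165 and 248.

State at t = 1.4351 s:
  b1     pos=(+0.001,+0.021) vel=(+0.000,+0.000) ωy=+0.00 pitch=+0.0°
  b2     pos=(-0.059,+0.051) vel=(+0.000,+0.000) ωy=+0.01 pitch=-57.0°
  b3     pos=(-0.127,+0.045) vel=(+0.000,+0.000) ωy=+0.01 pitch=-41.0°

Key-timestep trajectory:
   step    t(s)  b1.x    b1.z    b1.vx   b1.vz   b2.x    b2.z    b2.vx   b2.vz   b3.x    b3.z    b3.vx   b3.vz 
     82  0.3431   +0.000  +0.021  +0.000  +0.000   -0.062  +0.051  +0.086  -0.009   -0.128  +0.045  +0.049  -0.020
    165  0.6904   +0.001  +0.021  +0.000  +0.000   -0.060  +0.051  +0.000  +0.000   -0.127  +0.045  +0.000  +0.000
    248  1.0377   +0.001  +0.021  +0.000  +0.000   -0.060  +0.051  +0.000  +0.000   -0.127  +0.045  +0.000  +0.000


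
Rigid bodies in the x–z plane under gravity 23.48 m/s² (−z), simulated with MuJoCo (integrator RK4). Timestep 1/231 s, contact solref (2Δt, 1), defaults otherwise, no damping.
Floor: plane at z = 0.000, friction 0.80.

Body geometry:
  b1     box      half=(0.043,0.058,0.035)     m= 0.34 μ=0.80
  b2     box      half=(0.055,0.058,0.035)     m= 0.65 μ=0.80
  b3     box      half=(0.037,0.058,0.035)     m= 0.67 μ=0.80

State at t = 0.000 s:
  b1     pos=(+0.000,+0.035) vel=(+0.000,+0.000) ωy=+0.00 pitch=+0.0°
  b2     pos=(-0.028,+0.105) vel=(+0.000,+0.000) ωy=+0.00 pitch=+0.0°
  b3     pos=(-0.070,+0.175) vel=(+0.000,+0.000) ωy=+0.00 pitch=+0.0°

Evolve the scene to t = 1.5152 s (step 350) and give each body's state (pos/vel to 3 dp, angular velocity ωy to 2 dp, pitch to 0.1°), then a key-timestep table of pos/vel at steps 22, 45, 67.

State at t = 1.5152 s:
  b1     pos=(+0.000,+0.035) vel=(+0.000,+0.000) ωy=+0.00 pitch=+0.0°
  b2     pos=(-0.083,+0.055) vel=(+0.000,+0.000) ωy=+0.00 pitch=-90.0°
  b3     pos=(-0.182,+0.037) vel=(+0.000,+0.000) ωy=+0.00 pitch=-90.0°

Key-timestep trajectory:
   step    t(s)  b1.x    b1.z    b1.vx   b1.vz   b2.x    b2.z    b2.vx   b2.vz   b3.x    b3.z    b3.vx   b3.vz 
     22  0.0952   +0.000  +0.035  +0.002  +0.000   -0.032  +0.106  -0.104  +0.032   -0.083  +0.170  -0.293  -0.116
     45  0.1948   +0.000  +0.035  +0.001  +0.001   -0.057  +0.105  -0.430  -0.164   -0.137  +0.124  -0.715  -1.159
     67  0.2900   +0.000  +0.035  +0.000  +0.000   -0.085  +0.055  +0.234  -0.024   -0.183  +0.038  +0.089  -0.037


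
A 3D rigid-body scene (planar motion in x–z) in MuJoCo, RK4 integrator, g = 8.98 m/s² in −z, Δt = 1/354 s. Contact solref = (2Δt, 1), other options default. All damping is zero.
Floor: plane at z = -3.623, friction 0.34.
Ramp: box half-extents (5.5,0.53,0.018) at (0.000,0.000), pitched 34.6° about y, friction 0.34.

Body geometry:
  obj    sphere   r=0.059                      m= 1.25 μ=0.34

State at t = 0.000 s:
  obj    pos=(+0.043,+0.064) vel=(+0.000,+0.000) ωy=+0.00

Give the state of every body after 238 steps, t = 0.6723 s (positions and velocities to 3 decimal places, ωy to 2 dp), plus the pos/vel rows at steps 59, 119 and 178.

State at t = 0.6723 s:
  obj    pos=(+0.721,-0.404) vel=(+2.016,-1.391) ωy=+41.50

Key-timestep trajectory:
   step    t(s)  obj.x    obj.z    obj.vx   obj.vz 
     59  0.1667   +0.085  +0.035  +0.500  -0.345
    119  0.3362   +0.212  -0.053  +1.008  -0.695
    178  0.5028   +0.422  -0.198  +1.508  -1.040


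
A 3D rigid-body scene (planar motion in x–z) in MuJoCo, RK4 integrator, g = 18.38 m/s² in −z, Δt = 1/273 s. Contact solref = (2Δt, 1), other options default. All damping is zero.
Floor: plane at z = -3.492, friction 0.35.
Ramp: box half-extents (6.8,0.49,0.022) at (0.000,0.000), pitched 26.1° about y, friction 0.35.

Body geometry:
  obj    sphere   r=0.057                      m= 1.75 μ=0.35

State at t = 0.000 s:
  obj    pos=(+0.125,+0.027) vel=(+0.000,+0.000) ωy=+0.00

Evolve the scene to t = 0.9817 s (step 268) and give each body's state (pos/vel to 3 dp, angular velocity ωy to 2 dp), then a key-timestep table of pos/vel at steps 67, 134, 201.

State at t = 0.9817 s:
  obj    pos=(+2.624,-1.198) vel=(+5.092,-2.494) ωy=+99.46

Key-timestep trajectory:
   step    t(s)  obj.x    obj.z    obj.vx   obj.vz 
     67  0.2454   +0.281  -0.050  +1.273  -0.624
    134  0.4908   +0.750  -0.279  +2.546  -1.247
    201  0.7363   +1.531  -0.662  +3.819  -1.871


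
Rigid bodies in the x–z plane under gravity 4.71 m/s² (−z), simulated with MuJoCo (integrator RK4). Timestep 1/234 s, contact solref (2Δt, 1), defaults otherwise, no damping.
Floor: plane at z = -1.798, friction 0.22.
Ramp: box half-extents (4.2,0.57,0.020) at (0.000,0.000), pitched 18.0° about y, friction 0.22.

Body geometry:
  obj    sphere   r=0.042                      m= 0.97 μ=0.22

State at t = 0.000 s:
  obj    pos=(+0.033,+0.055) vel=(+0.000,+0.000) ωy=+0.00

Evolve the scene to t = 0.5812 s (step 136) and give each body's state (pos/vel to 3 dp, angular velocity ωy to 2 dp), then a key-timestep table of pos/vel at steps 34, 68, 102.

State at t = 0.5812 s:
  obj    pos=(+0.200,+0.000) vel=(+0.575,-0.187) ωy=+14.38

Key-timestep trajectory:
   step    t(s)  obj.x    obj.z    obj.vx   obj.vz 
     34  0.1453   +0.043  +0.051  +0.144  -0.047
     68  0.2906   +0.075  +0.041  +0.287  -0.093
    102  0.4359   +0.127  +0.024  +0.431  -0.140


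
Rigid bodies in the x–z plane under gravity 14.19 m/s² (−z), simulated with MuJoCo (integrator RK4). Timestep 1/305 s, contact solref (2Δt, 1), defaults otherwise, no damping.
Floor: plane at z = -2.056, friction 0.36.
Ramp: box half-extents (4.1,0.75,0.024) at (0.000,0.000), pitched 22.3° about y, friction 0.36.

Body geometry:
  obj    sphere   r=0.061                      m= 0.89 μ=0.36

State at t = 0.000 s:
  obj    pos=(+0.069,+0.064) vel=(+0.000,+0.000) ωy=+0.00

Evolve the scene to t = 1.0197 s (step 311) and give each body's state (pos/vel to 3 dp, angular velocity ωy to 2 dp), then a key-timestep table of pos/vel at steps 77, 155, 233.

State at t = 1.0197 s:
  obj    pos=(+1.919,-0.695) vel=(+3.628,-1.488) ωy=+64.28

Key-timestep trajectory:
   step    t(s)  obj.x    obj.z    obj.vx   obj.vz 
     77  0.2525   +0.182  +0.017  +0.898  -0.368
    155  0.5082   +0.528  -0.125  +1.808  -0.742
    233  0.7639   +1.107  -0.362  +2.718  -1.115


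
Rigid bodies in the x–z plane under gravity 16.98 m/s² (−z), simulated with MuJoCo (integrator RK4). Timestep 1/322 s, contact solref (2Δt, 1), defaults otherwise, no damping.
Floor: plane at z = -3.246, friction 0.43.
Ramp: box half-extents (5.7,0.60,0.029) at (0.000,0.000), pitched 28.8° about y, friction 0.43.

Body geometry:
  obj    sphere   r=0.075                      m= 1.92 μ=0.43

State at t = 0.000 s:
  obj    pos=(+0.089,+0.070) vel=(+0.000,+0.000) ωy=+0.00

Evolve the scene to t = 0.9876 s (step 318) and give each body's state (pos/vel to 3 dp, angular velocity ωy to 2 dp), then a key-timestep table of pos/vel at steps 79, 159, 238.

State at t = 0.9876 s:
  obj    pos=(+2.586,-1.303) vel=(+5.057,-2.780) ωy=+76.93

Key-timestep trajectory:
   step    t(s)  obj.x    obj.z    obj.vx   obj.vz 
     79  0.2453   +0.243  -0.015  +1.256  -0.691
    159  0.4938   +0.713  -0.273  +2.528  -1.390
    238  0.7391   +1.488  -0.699  +3.785  -2.081


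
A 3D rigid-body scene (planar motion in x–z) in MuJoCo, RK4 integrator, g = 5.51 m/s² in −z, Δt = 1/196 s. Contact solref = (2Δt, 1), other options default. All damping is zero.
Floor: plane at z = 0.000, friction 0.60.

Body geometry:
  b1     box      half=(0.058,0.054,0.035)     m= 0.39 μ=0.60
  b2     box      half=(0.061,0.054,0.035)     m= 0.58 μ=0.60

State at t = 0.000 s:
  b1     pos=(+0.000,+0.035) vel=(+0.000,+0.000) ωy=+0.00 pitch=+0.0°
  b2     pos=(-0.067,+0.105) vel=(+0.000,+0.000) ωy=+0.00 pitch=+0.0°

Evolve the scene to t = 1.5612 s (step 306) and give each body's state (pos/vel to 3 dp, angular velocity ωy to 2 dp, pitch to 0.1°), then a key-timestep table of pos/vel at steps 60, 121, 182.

State at t = 1.5612 s:
  b1     pos=(+0.000,+0.035) vel=(+0.000,+0.000) ωy=+0.00 pitch=+0.0°
  b2     pos=(-0.126,+0.061) vel=(+0.000,+0.000) ωy=+0.00 pitch=-90.0°

Key-timestep trajectory:
   step    t(s)  b1.x    b1.z    b1.vx   b1.vz   b2.x    b2.z    b2.vx   b2.vz 
     60  0.3061   +0.000  +0.035  +0.000  +0.000   -0.098  +0.070  -0.189  -0.423
    121  0.6173   +0.000  +0.035  +0.000  +0.000   -0.147  +0.069  +0.004  -0.001
    182  0.9286   +0.000  +0.035  +0.000  +0.000   -0.121  +0.064  -0.028  -0.013


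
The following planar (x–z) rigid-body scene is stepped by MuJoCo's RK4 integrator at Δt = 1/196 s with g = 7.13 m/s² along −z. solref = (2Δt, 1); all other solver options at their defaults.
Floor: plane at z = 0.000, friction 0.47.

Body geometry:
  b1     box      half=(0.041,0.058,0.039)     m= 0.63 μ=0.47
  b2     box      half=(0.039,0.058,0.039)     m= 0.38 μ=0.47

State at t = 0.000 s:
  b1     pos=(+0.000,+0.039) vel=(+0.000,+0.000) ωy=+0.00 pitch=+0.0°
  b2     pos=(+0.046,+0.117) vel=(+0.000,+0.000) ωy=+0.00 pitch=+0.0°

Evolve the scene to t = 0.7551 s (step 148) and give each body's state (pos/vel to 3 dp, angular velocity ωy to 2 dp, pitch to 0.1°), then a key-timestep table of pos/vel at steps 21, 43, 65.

State at t = 0.7551 s:
  b1     pos=(+0.000,+0.039) vel=(+0.000,+0.000) ωy=+0.00 pitch=+0.0°
  b2     pos=(+0.094,+0.039) vel=(+0.000,+0.000) ωy=+0.00 pitch=+90.0°

Key-timestep trajectory:
   step    t(s)  b1.x    b1.z    b1.vx   b1.vz   b2.x    b2.z    b2.vx   b2.vz 
     21  0.1071   +0.000  +0.039  +0.000  +0.000   +0.049  +0.116  +0.070  -0.015
     43  0.2194   +0.000  +0.039  +0.000  +0.000   +0.064  +0.110  +0.203  -0.155
     65  0.3316   +0.000  +0.039  +0.000  +0.000   +0.090  +0.060  +0.237  -0.827


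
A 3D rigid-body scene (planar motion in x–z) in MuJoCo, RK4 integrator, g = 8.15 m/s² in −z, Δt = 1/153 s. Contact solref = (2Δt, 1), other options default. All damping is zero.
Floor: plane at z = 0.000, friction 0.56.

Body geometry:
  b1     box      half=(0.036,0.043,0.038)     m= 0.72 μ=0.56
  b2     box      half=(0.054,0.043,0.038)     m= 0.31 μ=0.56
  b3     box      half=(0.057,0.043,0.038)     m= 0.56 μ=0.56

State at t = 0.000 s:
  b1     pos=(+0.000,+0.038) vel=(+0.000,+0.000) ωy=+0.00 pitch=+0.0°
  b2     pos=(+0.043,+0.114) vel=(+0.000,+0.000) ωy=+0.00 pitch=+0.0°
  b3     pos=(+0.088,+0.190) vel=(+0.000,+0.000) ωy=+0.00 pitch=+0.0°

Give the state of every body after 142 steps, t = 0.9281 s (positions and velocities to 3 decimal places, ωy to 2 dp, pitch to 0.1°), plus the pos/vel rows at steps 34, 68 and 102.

State at t = 0.9281 s:
  b1     pos=(+0.000,+0.038) vel=(+0.000,+0.000) ωy=+0.00 pitch=+0.0°
  b2     pos=(+0.092,+0.054) vel=(+0.000,+0.000) ωy=+0.00 pitch=+90.0°
  b3     pos=(+0.309,+0.038) vel=(+0.000,+0.000) ωy=+0.00 pitch=+180.0°

Key-timestep trajectory:
   step    t(s)  b1.x    b1.z    b1.vx   b1.vz   b2.x    b2.z    b2.vx   b2.vz   b3.x    b3.z    b3.vx   b3.vz 
     34  0.2222   +0.000  +0.038  +0.000  +0.000   +0.067  +0.099  +0.213  -0.283   +0.153  +0.126  +0.481  -0.870
     68  0.4444   +0.000  +0.038  +0.000  +0.000   +0.115  +0.064  +0.064  +0.018   +0.247  +0.068  +0.259  +0.016
    102  0.6667   +0.000  +0.038  +0.000  +0.000   +0.094  +0.055  -0.286  -0.184   +0.310  +0.036  -0.042  +0.078


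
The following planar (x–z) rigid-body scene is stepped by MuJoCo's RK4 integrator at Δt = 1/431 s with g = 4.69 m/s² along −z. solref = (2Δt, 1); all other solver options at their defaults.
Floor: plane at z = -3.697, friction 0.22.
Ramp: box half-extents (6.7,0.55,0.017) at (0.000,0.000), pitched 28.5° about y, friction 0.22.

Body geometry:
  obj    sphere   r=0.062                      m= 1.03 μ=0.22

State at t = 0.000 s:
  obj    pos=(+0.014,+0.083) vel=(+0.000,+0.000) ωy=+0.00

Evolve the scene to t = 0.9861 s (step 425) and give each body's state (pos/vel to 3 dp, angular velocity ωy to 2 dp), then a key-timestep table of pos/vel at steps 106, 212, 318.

State at t = 0.9861 s:
  obj    pos=(+0.697,-0.288) vel=(+1.385,-0.752) ωy=+25.42

Key-timestep trajectory:
   step    t(s)  obj.x    obj.z    obj.vx   obj.vz 
    106  0.2459   +0.056  +0.059  +0.346  -0.188
    212  0.4919   +0.184  -0.010  +0.691  -0.375
    318  0.7378   +0.396  -0.125  +1.037  -0.563


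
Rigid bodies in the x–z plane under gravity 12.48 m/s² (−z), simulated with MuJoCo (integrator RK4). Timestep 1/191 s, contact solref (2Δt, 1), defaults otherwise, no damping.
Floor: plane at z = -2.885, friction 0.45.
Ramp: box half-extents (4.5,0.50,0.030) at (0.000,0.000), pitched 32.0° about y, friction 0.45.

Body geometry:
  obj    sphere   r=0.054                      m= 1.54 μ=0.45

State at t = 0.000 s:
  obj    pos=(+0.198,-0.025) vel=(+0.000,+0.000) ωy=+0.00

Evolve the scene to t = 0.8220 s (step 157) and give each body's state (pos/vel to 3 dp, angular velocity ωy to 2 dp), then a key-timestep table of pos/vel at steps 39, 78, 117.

State at t = 0.8220 s:
  obj    pos=(+1.552,-0.871) vel=(+3.293,-2.058) ωy=+71.89

Key-timestep trajectory:
   step    t(s)  obj.x    obj.z    obj.vx   obj.vz 
     39  0.2042   +0.282  -0.077  +0.818  -0.511
     78  0.4084   +0.532  -0.234  +1.636  -1.022
    117  0.6126   +0.950  -0.494  +2.454  -1.533


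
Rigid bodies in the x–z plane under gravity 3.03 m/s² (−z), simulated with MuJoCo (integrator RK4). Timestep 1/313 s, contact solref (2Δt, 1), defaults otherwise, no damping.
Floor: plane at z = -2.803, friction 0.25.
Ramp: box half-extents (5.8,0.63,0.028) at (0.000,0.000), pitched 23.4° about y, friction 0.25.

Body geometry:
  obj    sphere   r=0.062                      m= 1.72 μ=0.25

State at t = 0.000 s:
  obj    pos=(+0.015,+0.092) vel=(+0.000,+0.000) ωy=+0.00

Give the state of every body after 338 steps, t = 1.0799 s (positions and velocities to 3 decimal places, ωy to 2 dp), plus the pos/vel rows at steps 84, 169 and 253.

State at t = 1.0799 s:
  obj    pos=(+0.475,-0.107) vel=(+0.852,-0.369) ωy=+14.97

Key-timestep trajectory:
   step    t(s)  obj.x    obj.z    obj.vx   obj.vz 
     84  0.2684   +0.043  +0.079  +0.212  -0.092
    169  0.5399   +0.130  +0.042  +0.426  -0.184
    253  0.8083   +0.273  -0.020  +0.638  -0.276


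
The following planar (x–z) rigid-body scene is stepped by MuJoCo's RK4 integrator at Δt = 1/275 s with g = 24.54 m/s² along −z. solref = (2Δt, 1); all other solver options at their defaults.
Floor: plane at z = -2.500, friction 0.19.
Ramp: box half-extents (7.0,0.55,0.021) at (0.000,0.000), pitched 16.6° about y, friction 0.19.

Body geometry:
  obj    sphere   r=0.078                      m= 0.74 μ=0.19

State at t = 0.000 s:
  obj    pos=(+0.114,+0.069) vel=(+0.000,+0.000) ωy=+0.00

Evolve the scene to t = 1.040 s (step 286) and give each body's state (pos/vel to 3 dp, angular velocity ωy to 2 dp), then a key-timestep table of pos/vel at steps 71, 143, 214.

State at t = 1.040 s:
  obj    pos=(+2.710,-0.704) vel=(+4.991,-1.488) ωy=+66.76

Key-timestep trajectory:
   step    t(s)  obj.x    obj.z    obj.vx   obj.vz 
     71  0.2582   +0.274  +0.022  +1.239  -0.369
    143  0.5200   +0.763  -0.124  +2.496  -0.744
    214  0.7782   +1.567  -0.364  +3.735  -1.113


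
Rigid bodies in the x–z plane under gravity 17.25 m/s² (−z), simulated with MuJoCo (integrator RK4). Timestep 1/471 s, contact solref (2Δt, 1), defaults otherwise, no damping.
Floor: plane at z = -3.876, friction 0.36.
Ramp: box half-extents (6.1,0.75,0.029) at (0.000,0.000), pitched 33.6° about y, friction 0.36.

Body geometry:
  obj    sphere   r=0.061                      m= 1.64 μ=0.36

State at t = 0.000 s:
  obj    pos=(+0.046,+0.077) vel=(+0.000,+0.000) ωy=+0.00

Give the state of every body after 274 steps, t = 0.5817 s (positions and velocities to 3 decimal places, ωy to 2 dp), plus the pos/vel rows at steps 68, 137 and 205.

State at t = 0.5817 s:
  obj    pos=(+1.007,-0.561) vel=(+3.304,-2.195) ωy=+65.02

Key-timestep trajectory:
   step    t(s)  obj.x    obj.z    obj.vx   obj.vz 
     68  0.1444   +0.105  +0.038  +0.820  -0.545
    137  0.2909   +0.287  -0.082  +1.652  -1.098
    205  0.4352   +0.584  -0.280  +2.472  -1.642


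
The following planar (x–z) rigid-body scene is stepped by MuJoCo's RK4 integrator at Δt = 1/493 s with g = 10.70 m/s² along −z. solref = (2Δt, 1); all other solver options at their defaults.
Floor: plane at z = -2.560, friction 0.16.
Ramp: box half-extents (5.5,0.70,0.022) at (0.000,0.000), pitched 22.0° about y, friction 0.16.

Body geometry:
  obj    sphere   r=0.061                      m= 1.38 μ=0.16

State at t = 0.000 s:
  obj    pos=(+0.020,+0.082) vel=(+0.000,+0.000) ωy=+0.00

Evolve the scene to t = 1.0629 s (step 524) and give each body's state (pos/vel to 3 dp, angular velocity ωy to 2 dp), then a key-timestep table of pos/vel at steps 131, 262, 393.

State at t = 1.0629 s:
  obj    pos=(+1.519,-0.524) vel=(+2.822,-1.140) ωy=+49.88

Key-timestep trajectory:
   step    t(s)  obj.x    obj.z    obj.vx   obj.vz 
    131  0.2657   +0.114  +0.044  +0.705  -0.285
    262  0.5314   +0.395  -0.070  +1.411  -0.570
    393  0.7972   +0.863  -0.259  +2.116  -0.855


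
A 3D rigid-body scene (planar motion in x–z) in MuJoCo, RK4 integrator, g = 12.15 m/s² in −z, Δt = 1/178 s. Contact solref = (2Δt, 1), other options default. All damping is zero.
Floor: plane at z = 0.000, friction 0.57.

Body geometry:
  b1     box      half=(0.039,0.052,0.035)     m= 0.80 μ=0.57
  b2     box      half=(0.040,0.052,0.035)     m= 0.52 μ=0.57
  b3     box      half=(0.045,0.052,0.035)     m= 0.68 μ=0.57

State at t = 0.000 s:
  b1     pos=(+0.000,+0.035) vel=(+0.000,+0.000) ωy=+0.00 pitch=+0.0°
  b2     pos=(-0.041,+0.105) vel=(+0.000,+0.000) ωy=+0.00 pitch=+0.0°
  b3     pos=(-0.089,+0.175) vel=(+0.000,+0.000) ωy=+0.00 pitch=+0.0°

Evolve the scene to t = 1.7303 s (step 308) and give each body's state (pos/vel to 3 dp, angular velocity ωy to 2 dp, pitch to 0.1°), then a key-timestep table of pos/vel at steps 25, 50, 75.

State at t = 1.7303 s:
  b1     pos=(+0.000,+0.035) vel=(+0.000,+0.000) ωy=+0.00 pitch=+0.0°
  b2     pos=(-0.084,+0.040) vel=(+0.000,+0.000) ωy=+0.00 pitch=-90.0°
  b3     pos=(-0.283,+0.035) vel=(+0.000,+0.000) ωy=+0.00 pitch=+180.0°

Key-timestep trajectory:
   step    t(s)  b1.x    b1.z    b1.vx   b1.vz   b2.x    b2.z    b2.vx   b2.vz   b3.x    b3.z    b3.vx   b3.vz 
     25  0.1404   +0.000  +0.035  +0.001  +0.000   -0.055  +0.101  -0.224  -0.118   -0.129  +0.143  -0.540  -0.639
     50  0.2809   +0.000  +0.035  +0.000  +0.000   -0.085  +0.037  +0.084  +0.148   -0.212  +0.050  -0.369  +0.299
     75  0.4213   +0.000  +0.035  +0.000  +0.000   -0.084  +0.040  +0.000  +0.000   -0.259  +0.052  -0.400  -0.193


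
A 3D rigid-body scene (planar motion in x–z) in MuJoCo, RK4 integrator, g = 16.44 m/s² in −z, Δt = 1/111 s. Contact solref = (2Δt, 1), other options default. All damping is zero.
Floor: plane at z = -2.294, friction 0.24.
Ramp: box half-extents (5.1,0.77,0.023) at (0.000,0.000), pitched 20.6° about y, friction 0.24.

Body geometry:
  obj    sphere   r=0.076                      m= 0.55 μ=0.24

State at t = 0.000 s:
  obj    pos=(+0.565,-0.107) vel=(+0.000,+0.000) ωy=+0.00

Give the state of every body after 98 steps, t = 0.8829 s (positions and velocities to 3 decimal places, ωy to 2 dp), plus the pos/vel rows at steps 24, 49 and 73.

State at t = 0.8829 s:
  obj    pos=(+2.073,-0.673) vel=(+3.415,-1.283) ωy=+47.98

Key-timestep trajectory:
   step    t(s)  obj.x    obj.z    obj.vx   obj.vz 
     24  0.2162   +0.656  -0.141  +0.837  -0.314
     49  0.4414   +0.942  -0.248  +1.707  -0.642
     73  0.6577   +1.402  -0.421  +2.544  -0.956


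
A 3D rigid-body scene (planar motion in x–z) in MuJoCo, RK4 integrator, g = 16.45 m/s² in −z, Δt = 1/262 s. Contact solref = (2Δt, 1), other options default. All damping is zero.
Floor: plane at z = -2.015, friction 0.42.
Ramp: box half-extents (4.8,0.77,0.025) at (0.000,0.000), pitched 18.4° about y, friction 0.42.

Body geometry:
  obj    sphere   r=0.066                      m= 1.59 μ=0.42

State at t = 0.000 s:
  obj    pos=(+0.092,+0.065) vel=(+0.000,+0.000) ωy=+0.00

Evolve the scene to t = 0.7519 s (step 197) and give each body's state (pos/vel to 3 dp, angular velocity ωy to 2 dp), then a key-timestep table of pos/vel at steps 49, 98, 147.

State at t = 0.7519 s:
  obj    pos=(+1.087,-0.266) vel=(+2.646,-0.880) ωy=+42.25

Key-timestep trajectory:
   step    t(s)  obj.x    obj.z    obj.vx   obj.vz 
     49  0.1870   +0.154  +0.045  +0.658  -0.219
     98  0.3740   +0.338  -0.017  +1.316  -0.438
    147  0.5611   +0.646  -0.119  +1.975  -0.657


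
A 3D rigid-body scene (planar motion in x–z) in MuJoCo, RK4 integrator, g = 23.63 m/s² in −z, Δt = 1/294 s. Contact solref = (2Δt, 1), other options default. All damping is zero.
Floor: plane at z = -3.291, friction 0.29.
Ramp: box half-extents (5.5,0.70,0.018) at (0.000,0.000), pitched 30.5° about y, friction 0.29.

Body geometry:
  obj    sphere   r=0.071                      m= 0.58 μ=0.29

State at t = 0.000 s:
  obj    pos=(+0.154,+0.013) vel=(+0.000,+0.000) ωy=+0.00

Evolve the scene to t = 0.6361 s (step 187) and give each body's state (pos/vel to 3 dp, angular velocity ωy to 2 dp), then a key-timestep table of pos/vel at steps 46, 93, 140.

State at t = 0.6361 s:
  obj    pos=(+1.647,-0.867) vel=(+4.695,-2.766) ωy=+76.73

Key-timestep trajectory:
   step    t(s)  obj.x    obj.z    obj.vx   obj.vz 
     46  0.1565   +0.244  -0.041  +1.155  -0.680
     93  0.3163   +0.523  -0.205  +2.335  -1.375
    140  0.4762   +0.991  -0.480  +3.515  -2.071


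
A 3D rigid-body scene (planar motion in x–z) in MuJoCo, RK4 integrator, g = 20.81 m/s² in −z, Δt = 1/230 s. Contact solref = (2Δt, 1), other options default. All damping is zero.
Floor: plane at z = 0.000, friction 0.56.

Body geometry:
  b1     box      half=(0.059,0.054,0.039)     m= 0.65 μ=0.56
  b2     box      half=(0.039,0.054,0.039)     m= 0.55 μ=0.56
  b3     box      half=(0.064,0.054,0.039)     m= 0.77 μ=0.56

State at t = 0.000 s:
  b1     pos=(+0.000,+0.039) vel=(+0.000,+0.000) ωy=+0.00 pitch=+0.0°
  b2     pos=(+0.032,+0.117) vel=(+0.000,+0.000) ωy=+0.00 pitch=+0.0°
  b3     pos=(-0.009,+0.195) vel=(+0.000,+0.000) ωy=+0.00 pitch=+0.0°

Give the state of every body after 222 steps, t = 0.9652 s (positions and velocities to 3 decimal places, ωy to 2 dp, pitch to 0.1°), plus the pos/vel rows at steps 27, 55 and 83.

State at t = 0.9652 s:
  b1     pos=(+0.000,+0.039) vel=(+0.000,+0.000) ωy=+0.00 pitch=+0.0°
  b2     pos=(+0.032,+0.117) vel=(+0.000,+0.000) ωy=+0.00 pitch=+0.0°
  b3     pos=(-0.160,+0.039) vel=(+0.000,+0.000) ωy=+0.00 pitch=+180.0°

Key-timestep trajectory:
   step    t(s)  b1.x    b1.z    b1.vx   b1.vz   b2.x    b2.z    b2.vx   b2.vz   b3.x    b3.z    b3.vx   b3.vz 
     27  0.1174   +0.000  +0.039  +0.000  +0.000   +0.032  +0.117  +0.001  +0.000   -0.013  +0.194  -0.093  -0.015
     55  0.2391   +0.000  +0.039  +0.000  +0.000   +0.032  +0.117  +0.000  +0.001   -0.042  +0.174  -0.370  -0.640
     83  0.3609   +0.000  +0.039  +0.000  +0.000   +0.032  +0.117  +0.000  +0.000   -0.129  +0.094  -0.851  -1.365


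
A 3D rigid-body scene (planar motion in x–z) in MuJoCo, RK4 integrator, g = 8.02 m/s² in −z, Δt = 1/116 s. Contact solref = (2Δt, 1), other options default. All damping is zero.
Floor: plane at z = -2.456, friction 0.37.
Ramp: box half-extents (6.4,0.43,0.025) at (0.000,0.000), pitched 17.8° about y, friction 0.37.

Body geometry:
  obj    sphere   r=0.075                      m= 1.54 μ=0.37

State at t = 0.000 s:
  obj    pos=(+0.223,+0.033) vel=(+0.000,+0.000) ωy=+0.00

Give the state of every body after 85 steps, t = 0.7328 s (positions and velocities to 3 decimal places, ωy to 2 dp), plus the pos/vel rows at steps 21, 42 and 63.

State at t = 0.7328 s:
  obj    pos=(+0.671,-0.110) vel=(+1.222,-0.392) ωy=+17.10

Key-timestep trajectory:
   step    t(s)  obj.x    obj.z    obj.vx   obj.vz 
     21  0.1810   +0.250  +0.025  +0.302  -0.097
     42  0.3621   +0.332  -0.002  +0.604  -0.194
     63  0.5431   +0.469  -0.046  +0.906  -0.291


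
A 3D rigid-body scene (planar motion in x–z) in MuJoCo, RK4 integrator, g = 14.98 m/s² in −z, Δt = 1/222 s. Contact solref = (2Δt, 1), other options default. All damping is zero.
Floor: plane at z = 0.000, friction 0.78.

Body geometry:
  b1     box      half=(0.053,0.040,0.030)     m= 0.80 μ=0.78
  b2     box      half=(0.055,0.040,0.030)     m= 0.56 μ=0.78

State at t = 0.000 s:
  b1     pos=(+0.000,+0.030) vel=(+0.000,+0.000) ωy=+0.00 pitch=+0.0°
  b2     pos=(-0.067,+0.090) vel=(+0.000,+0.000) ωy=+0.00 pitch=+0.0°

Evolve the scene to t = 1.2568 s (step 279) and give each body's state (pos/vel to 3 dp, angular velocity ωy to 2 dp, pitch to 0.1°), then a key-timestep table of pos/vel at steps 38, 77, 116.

State at t = 1.2568 s:
  b1     pos=(+0.000,+0.030) vel=(+0.000,+0.000) ωy=+0.00 pitch=+0.0°
  b2     pos=(-0.122,+0.055) vel=(+0.000,+0.000) ωy=+0.00 pitch=-90.0°

Key-timestep trajectory:
   step    t(s)  b1.x    b1.z    b1.vx   b1.vz   b2.x    b2.z    b2.vx   b2.vz 
     38  0.1712   +0.000  +0.030  +0.000  +0.000   -0.101  +0.062  -0.373  -0.011
     77  0.3468   +0.000  +0.030  +0.000  +0.000   -0.136  +0.061  +0.066  -0.017
    116  0.5225   +0.000  +0.030  +0.000  +0.000   -0.122  +0.055  -0.193  -0.080


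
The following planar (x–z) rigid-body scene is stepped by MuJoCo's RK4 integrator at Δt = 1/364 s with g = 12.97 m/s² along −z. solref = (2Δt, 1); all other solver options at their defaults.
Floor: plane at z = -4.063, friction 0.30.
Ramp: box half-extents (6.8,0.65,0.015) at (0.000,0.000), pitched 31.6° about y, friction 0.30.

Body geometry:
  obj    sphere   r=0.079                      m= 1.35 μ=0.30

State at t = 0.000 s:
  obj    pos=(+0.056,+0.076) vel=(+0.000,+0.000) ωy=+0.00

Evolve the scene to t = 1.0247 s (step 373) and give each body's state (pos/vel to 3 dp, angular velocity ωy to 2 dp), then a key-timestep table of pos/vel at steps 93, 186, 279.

State at t = 1.0247 s:
  obj    pos=(+2.227,-1.260) vel=(+4.237,-2.607) ωy=+62.96

Key-timestep trajectory:
   step    t(s)  obj.x    obj.z    obj.vx   obj.vz 
     93  0.2555   +0.191  -0.007  +1.057  -0.650
    186  0.5110   +0.596  -0.256  +2.113  -1.300
    279  0.7665   +1.271  -0.671  +3.169  -1.950


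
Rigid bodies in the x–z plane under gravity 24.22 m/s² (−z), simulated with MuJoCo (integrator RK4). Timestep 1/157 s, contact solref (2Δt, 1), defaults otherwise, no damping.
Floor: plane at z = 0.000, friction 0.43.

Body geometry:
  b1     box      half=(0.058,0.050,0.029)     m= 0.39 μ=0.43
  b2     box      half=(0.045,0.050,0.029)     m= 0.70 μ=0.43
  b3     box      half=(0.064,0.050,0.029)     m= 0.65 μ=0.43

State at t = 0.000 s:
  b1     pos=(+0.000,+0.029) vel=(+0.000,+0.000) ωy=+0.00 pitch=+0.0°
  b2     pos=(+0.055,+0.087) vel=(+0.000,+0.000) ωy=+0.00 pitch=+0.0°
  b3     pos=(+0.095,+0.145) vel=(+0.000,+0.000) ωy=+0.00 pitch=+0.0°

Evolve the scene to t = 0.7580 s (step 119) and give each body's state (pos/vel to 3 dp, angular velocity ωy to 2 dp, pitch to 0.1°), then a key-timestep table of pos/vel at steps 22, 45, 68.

State at t = 0.7580 s:
  b1     pos=(+0.000,+0.029) vel=(+0.000,+0.000) ωy=+0.00 pitch=+0.0°
  b2     pos=(+0.101,+0.045) vel=(+0.000,+0.000) ωy=+0.00 pitch=+90.0°
  b3     pos=(+0.296,+0.029) vel=(+0.000,+0.000) ωy=+0.00 pitch=+180.0°

Key-timestep trajectory:
   step    t(s)  b1.x    b1.z    b1.vx   b1.vz   b2.x    b2.z    b2.vx   b2.vz   b3.x    b3.z    b3.vx   b3.vz 
     22  0.1401   +0.000  +0.029  -0.001  +0.001   +0.079  +0.078  +0.397  -0.446   +0.152  +0.084  +0.687  -1.443
     45  0.2866   +0.000  +0.029  +0.000  +0.000   +0.116  +0.052  -0.089  -0.022   +0.222  +0.070  +0.262  +0.030
     68  0.4331   +0.000  +0.029  +0.000  +0.000   +0.102  +0.045  -0.066  -0.008   +0.278  +0.049  +0.672  -0.626


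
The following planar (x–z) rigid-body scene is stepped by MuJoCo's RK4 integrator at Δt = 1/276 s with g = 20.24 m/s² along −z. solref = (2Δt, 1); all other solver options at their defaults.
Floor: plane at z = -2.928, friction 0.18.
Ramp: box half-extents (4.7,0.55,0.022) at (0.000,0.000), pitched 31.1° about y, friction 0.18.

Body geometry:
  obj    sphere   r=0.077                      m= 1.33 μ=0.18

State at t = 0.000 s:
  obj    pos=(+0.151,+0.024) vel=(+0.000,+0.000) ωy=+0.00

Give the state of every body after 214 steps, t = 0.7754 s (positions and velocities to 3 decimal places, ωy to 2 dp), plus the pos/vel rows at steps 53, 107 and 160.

State at t = 0.7754 s:
  obj    pos=(+2.074,-1.135) vel=(+4.958,-2.991) ωy=+75.17

Key-timestep trajectory:
   step    t(s)  obj.x    obj.z    obj.vx   obj.vz 
     53  0.1920   +0.269  -0.047  +1.228  -0.741
    107  0.3877   +0.632  -0.266  +2.479  -1.496
    160  0.5797   +1.226  -0.624  +3.707  -2.236


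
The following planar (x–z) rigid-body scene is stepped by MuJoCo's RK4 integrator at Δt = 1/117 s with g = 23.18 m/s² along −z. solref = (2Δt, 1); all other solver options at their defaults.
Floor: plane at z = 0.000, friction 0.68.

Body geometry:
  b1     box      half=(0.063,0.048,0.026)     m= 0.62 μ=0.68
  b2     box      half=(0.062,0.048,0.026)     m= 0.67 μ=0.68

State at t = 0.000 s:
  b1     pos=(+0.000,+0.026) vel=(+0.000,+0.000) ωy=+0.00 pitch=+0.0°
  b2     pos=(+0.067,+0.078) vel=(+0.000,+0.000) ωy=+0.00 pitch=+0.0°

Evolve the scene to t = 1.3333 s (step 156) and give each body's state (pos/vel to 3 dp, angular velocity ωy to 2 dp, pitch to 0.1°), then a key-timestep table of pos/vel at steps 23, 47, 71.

State at t = 1.3333 s:
  b1     pos=(+0.000,+0.026) vel=(+0.000,+0.000) ωy=+0.00 pitch=+0.0°
  b2     pos=(+0.125,+0.062) vel=(+0.000,+0.000) ωy=+0.00 pitch=+90.0°

Key-timestep trajectory:
   step    t(s)  b1.x    b1.z    b1.vx   b1.vz   b2.x    b2.z    b2.vx   b2.vz 
     23  0.1966   +0.000  +0.026  +0.000  +0.001   +0.098  +0.064  +0.292  +0.124
     47  0.4017   +0.000  +0.026  +0.000  +0.000   +0.141  +0.066  -0.058  -0.009
     71  0.6068   +0.000  +0.026  +0.000  +0.000   +0.129  +0.062  +0.064  +0.047


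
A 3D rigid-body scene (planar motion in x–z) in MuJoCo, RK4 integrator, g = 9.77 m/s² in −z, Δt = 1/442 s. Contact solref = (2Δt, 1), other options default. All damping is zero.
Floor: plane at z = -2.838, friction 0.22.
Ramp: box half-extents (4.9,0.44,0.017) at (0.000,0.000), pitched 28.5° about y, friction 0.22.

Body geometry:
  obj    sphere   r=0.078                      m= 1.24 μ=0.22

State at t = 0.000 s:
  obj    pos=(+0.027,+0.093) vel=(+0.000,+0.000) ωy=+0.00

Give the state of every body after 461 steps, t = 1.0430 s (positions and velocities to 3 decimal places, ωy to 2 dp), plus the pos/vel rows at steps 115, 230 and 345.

State at t = 1.0430 s:
  obj    pos=(+1.619,-0.771) vel=(+3.052,-1.657) ωy=+44.52

Key-timestep trajectory:
   step    t(s)  obj.x    obj.z    obj.vx   obj.vz 
    115  0.2602   +0.126  +0.040  +0.761  -0.413
    230  0.5204   +0.423  -0.122  +1.523  -0.827
    345  0.7805   +0.919  -0.391  +2.284  -1.240


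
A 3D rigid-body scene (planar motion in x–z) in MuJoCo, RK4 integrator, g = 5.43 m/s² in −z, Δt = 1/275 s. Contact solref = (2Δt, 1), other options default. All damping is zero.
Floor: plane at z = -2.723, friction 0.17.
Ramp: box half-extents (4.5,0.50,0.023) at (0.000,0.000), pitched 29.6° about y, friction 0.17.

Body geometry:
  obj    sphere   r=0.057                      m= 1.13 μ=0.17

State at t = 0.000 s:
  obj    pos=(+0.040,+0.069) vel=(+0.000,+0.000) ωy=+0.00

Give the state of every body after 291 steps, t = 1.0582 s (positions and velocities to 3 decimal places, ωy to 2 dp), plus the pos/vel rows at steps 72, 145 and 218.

State at t = 1.0582 s:
  obj    pos=(+0.973,-0.461) vel=(+1.763,-1.001) ωy=+35.56

Key-timestep trajectory:
   step    t(s)  obj.x    obj.z    obj.vx   obj.vz 
     72  0.2618   +0.097  +0.037  +0.436  -0.248
    145  0.5273   +0.272  -0.062  +0.878  -0.499
    218  0.7927   +0.564  -0.228  +1.321  -0.750
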